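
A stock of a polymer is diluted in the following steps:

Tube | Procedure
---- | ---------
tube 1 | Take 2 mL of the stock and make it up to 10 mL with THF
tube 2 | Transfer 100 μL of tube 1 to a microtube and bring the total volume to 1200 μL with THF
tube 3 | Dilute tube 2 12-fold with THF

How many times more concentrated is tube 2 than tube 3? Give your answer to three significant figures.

12.0

Step 1: 2 mL brought to 10 mL → factor 10/2 = 5
Step 2: 100 μL brought to 1200 μL → factor 1200/100 = 12
Step 3: 12-fold → factor 12
Dilution factor to tube 2 = 60; to tube 3 = 720
[tube 2]/[tube 3] = (factor to tube 3)/(factor to tube 2) = 720/60 = 12.0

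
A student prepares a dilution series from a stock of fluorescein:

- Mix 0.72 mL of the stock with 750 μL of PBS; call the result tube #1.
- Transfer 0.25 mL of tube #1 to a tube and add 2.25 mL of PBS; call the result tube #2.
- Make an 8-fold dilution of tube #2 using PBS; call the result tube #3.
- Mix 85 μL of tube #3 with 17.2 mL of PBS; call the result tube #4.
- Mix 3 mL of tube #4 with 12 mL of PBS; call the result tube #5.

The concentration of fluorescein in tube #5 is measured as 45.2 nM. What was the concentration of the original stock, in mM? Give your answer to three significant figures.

Step 1: 0.72 mL + 750 μL = 1.47 mL total → factor 1.47/0.72 = 2.0417
Step 2: 0.25 mL + 2.25 mL = 2.5 mL total → factor 2.5/0.25 = 10
Step 3: 8-fold → factor 8
Step 4: 85 μL + 17.2 mL = 17285 μL total → factor 17285/85 = 203.35
Step 5: 3 mL + 12 mL = 15 mL total → factor 15/3 = 5
Overall dilution factor = 2.0417 × 10 × 8 × 203.35 × 5 = 1.6607 × 10^5
Stock = 45.2 nM × 1.6607 × 10^5 = 7.506 × 10^6 nM = 7.51 mM

7.51 mM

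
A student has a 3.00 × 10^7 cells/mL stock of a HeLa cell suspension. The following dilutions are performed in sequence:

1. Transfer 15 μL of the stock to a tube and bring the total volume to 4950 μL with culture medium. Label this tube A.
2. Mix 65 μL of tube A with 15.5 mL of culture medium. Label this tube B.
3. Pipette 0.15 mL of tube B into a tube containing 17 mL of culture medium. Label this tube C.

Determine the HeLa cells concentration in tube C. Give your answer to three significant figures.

Step 1: 15 μL brought to 4950 μL → factor 4950/15 = 330
Step 2: 65 μL + 15.5 mL = 15565 μL total → factor 15565/65 = 239.46
Step 3: 0.15 mL + 17 mL = 17.15 mL total → factor 17.15/0.15 = 114.33
Overall dilution factor = 330 × 239.46 × 114.33 = 9.0349 × 10^6
Final = 3.00 × 10^7 cells/mL / 9.0349 × 10^6 = 3.32 cells/mL

3.32 cells/mL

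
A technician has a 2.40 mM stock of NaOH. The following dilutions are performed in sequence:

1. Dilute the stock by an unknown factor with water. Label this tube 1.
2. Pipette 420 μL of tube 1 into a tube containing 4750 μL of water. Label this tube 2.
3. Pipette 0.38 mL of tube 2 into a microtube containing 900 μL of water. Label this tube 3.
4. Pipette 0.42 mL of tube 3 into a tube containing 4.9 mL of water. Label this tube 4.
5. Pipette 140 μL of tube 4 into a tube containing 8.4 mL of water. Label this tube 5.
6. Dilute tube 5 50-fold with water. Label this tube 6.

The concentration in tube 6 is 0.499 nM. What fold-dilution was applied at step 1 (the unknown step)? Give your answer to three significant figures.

Step 1: unknown factor x
Step 2: 420 μL + 4750 μL = 5170 μL total → factor 5170/420 = 12.31
Step 3: 0.38 mL + 900 μL = 1.28 mL total → factor 1.28/0.38 = 3.3684
Step 4: 0.42 mL + 4.9 mL = 5.32 mL total → factor 5.32/0.42 = 12.667
Step 5: 140 μL + 8.4 mL = 8540 μL total → factor 8540/140 = 61
Step 6: 50-fold → factor 50
Product of known-step factors = 1.6019 × 10^6
Overall factor = 2.40 mM / (0.499 nM) = 4.8096 × 10^6
x = 4.8096 × 10^6 / 1.6019 × 10^6 = 3.00

3.00-fold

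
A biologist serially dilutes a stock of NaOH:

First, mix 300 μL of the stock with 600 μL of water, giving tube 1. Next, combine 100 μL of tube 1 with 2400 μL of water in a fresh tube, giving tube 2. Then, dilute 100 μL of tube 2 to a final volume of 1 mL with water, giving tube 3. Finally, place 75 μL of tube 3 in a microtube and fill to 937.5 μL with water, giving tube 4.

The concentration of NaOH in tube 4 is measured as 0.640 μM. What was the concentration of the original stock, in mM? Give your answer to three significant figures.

6.00 mM

Step 1: 300 μL + 600 μL = 900 μL total → factor 900/300 = 3
Step 2: 100 μL + 2400 μL = 2500 μL total → factor 2500/100 = 25
Step 3: 100 μL brought to 1 mL → factor 1000/100 = 10
Step 4: 75 μL brought to 937.5 μL → factor 937.5/75 = 12.5
Overall dilution factor = 3 × 25 × 10 × 12.5 = 9375
Stock = 0.640 μM × 9375 = 6000 μM = 6.00 mM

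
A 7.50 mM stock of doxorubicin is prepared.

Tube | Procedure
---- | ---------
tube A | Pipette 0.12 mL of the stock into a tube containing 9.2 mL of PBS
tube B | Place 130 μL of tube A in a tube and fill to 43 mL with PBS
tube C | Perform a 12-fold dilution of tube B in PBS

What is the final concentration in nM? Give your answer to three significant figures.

Step 1: 0.12 mL + 9.2 mL = 9.32 mL total → factor 9.32/0.12 = 77.667
Step 2: 130 μL brought to 43 mL → factor 43000/130 = 330.77
Step 3: 12-fold → factor 12
Overall dilution factor = 77.667 × 330.77 × 12 = 3.0828 × 10^5
Final = 7.50 mM / 3.0828 × 10^5 = 2.433 × 10^-5 mM = 24.3 nM

24.3 nM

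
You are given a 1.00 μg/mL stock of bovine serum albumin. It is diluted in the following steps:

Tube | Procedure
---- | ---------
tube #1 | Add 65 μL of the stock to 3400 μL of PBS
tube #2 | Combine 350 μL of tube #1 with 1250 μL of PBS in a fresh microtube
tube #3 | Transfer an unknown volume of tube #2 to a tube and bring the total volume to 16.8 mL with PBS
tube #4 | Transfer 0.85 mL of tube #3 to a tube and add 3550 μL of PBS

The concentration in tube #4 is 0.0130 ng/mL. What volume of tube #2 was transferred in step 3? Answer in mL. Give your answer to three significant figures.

0.276 mL

Step 1: 65 μL + 3400 μL = 3465 μL total → factor 3465/65 = 53.308
Step 2: 350 μL + 1250 μL = 1600 μL total → factor 1600/350 = 4.5714
Step 3: v brought to 16.8 mL → factor = 16.8 mL/v
Step 4: 0.85 mL + 3550 μL = 4.4 mL total → factor 4.4/0.85 = 5.1765
Product of known-step factors = 1261.5
Overall factor = 1.00 μg/mL / (0.0130 ng/mL) = 76923
Step-3 factor = 76923 / 1261.5 = 60.979
v = 16.8 mL / 60.979 = 0.276 mL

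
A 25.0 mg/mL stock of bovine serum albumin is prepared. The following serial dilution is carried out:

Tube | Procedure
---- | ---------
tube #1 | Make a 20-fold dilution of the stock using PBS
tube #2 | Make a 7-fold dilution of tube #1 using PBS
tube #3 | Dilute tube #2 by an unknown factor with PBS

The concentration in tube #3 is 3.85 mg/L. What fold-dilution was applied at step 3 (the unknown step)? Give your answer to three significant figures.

46.4-fold

Step 1: 20-fold → factor 20
Step 2: 7-fold → factor 7
Step 3: unknown factor x
Product of known-step factors = 140
Overall factor = 25.0 mg/mL / (3.85 mg/L) = 6493.5
x = 6493.5 / 140 = 46.4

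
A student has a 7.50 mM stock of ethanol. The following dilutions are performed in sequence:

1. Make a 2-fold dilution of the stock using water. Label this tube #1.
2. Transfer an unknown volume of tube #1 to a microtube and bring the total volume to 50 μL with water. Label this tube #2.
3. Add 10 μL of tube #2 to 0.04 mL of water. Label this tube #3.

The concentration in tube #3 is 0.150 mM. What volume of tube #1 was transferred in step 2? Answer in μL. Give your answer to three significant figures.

10.0 μL

Step 1: 2-fold → factor 2
Step 2: v brought to 50 μL → factor = 50 μL/v
Step 3: 10 μL + 0.04 mL = 50 μL total → factor 50/10 = 5
Product of known-step factors = 10
Overall factor = 7.50 mM / (0.150 mM) = 50
Step-2 factor = 50 / 10 = 5
v = 50 μL / 5 = 10.0 μL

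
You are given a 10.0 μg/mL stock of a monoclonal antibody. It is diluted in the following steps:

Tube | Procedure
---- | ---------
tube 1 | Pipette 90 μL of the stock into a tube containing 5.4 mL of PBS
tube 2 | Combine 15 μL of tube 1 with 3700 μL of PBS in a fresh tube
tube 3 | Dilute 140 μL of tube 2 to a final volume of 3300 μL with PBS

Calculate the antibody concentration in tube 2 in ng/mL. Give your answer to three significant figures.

0.662 ng/mL

Step 1: 90 μL + 5.4 mL = 5490 μL total → factor 5490/90 = 61
Step 2: 15 μL + 3700 μL = 3715 μL total → factor 3715/15 = 247.67
Dilution factor through tube 2 = 61 × 247.67 = 15108
[tube 2] = 10.0 μg/mL / 15108 = 0.0006619 μg/mL = 0.662 ng/mL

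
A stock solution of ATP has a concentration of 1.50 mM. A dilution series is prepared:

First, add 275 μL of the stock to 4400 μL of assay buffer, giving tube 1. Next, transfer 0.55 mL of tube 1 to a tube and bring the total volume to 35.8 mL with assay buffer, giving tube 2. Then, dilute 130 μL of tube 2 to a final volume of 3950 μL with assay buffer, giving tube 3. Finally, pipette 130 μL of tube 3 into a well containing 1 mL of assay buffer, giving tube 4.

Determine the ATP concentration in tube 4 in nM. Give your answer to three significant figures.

Step 1: 275 μL + 4400 μL = 4675 μL total → factor 4675/275 = 17
Step 2: 0.55 mL brought to 35.8 mL → factor 35.8/0.55 = 65.091
Step 3: 130 μL brought to 3950 μL → factor 3950/130 = 30.385
Step 4: 130 μL + 1 mL = 1130 μL total → factor 1130/130 = 8.6923
Overall dilution factor = 17 × 65.091 × 30.385 × 8.6923 = 2.9225 × 10^5
Final = 1.50 mM / 2.9225 × 10^5 = 5.133 × 10^-6 mM = 5.13 nM

5.13 nM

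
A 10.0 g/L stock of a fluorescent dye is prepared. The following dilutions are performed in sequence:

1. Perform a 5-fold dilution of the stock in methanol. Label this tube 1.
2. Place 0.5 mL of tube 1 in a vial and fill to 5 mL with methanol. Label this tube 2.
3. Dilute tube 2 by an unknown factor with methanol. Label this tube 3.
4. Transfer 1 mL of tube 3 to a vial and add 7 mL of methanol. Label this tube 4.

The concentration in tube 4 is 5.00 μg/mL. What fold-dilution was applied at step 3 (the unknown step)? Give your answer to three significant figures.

5.00-fold

Step 1: 5-fold → factor 5
Step 2: 0.5 mL brought to 5 mL → factor 5/0.5 = 10
Step 3: unknown factor x
Step 4: 1 mL + 7 mL = 8 mL total → factor 8/1 = 8
Product of known-step factors = 400
Overall factor = 10.0 g/L / (5.00 μg/mL) = 2000
x = 2000 / 400 = 5.00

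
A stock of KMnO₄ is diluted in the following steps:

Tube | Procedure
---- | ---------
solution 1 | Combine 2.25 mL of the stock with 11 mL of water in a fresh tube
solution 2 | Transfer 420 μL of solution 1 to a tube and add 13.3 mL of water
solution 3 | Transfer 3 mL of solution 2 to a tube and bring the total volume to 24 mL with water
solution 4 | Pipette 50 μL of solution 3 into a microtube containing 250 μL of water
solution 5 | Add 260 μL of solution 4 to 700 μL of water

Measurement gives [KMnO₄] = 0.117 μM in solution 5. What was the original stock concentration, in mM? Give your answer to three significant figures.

Step 1: 2.25 mL + 11 mL = 13.25 mL total → factor 13.25/2.25 = 5.8889
Step 2: 420 μL + 13.3 mL = 13720 μL total → factor 13720/420 = 32.667
Step 3: 3 mL brought to 24 mL → factor 24/3 = 8
Step 4: 50 μL + 250 μL = 300 μL total → factor 300/50 = 6
Step 5: 260 μL + 700 μL = 960 μL total → factor 960/260 = 3.6923
Overall dilution factor = 5.8889 × 32.667 × 8 × 6 × 3.6923 = 34094
Stock = 0.117 μM × 34094 = 3989 μM = 3.99 mM

3.99 mM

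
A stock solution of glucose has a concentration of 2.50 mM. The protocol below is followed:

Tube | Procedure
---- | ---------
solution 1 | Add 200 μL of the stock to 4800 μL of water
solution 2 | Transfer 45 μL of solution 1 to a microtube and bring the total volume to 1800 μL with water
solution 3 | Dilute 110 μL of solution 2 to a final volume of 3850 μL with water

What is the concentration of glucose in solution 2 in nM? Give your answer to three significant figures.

Step 1: 200 μL + 4800 μL = 5000 μL total → factor 5000/200 = 25
Step 2: 45 μL brought to 1800 μL → factor 1800/45 = 40
Dilution factor through solution 2 = 25 × 40 = 1000
[solution 2] = 2.50 mM / 1000 = 0.002500 mM = 2.50 × 10^3 nM

2.50 × 10^3 nM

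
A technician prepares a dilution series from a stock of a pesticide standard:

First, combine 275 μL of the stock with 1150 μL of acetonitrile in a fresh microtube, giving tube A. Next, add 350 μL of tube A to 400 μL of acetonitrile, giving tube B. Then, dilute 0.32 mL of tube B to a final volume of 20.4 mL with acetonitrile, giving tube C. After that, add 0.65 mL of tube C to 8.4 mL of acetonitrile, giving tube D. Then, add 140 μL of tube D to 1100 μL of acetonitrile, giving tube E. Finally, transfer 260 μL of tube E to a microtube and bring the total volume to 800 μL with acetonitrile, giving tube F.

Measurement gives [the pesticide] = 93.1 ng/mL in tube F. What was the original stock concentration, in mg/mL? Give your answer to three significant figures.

25.0 mg/mL

Step 1: 275 μL + 1150 μL = 1425 μL total → factor 1425/275 = 5.1818
Step 2: 350 μL + 400 μL = 750 μL total → factor 750/350 = 2.1429
Step 3: 0.32 mL brought to 20.4 mL → factor 20.4/0.32 = 63.75
Step 4: 0.65 mL + 8.4 mL = 9.05 mL total → factor 9.05/0.65 = 13.923
Step 5: 140 μL + 1100 μL = 1240 μL total → factor 1240/140 = 8.8571
Step 6: 260 μL brought to 800 μL → factor 800/260 = 3.0769
Overall dilution factor = 5.1818 × 2.1429 × 63.75 × 13.923 × 8.8571 × 3.0769 = 2.686 × 10^5
Stock = 93.1 ng/mL × 2.686 × 10^5 = 2.501 × 10^7 ng/mL = 25.0 mg/mL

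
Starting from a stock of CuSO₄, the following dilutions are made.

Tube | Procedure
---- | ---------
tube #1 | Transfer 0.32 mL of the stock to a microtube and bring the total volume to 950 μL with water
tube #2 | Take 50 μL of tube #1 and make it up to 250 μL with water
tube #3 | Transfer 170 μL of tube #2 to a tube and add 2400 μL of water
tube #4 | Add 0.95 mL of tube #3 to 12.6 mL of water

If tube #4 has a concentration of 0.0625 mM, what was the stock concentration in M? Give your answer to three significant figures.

Step 1: 0.32 mL brought to 950 μL → factor 0.95/0.32 = 2.9688
Step 2: 50 μL brought to 250 μL → factor 250/50 = 5
Step 3: 170 μL + 2400 μL = 2570 μL total → factor 2570/170 = 15.118
Step 4: 0.95 mL + 12.6 mL = 13.55 mL total → factor 13.55/0.95 = 14.263
Overall dilution factor = 2.9688 × 5 × 15.118 × 14.263 = 3200.7
Stock = 0.0625 mM × 3200.7 = 200.0 mM = 0.200 M

0.200 M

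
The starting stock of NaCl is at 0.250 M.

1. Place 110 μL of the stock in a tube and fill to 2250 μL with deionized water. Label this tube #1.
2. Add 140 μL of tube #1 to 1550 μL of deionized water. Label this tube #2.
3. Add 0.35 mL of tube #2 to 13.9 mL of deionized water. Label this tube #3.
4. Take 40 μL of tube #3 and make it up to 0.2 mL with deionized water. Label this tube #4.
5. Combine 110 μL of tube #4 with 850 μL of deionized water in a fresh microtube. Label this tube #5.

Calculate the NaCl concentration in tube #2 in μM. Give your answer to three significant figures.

Step 1: 110 μL brought to 2250 μL → factor 2250/110 = 20.455
Step 2: 140 μL + 1550 μL = 1690 μL total → factor 1690/140 = 12.071
Dilution factor through tube #2 = 20.455 × 12.071 = 246.92
[tube #2] = 0.250 M / 246.92 = 0.001012 M = 1.01 × 10^3 μM

1.01 × 10^3 μM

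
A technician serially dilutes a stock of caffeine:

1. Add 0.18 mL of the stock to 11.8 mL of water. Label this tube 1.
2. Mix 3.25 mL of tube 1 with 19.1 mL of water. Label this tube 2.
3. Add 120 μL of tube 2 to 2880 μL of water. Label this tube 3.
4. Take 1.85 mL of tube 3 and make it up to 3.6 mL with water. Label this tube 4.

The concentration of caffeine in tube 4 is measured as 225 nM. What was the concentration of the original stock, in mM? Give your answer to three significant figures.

5.01 mM

Step 1: 0.18 mL + 11.8 mL = 11.98 mL total → factor 11.98/0.18 = 66.556
Step 2: 3.25 mL + 19.1 mL = 22.35 mL total → factor 22.35/3.25 = 6.8769
Step 3: 120 μL + 2880 μL = 3000 μL total → factor 3000/120 = 25
Step 4: 1.85 mL brought to 3.6 mL → factor 3.6/1.85 = 1.9459
Overall dilution factor = 66.556 × 6.8769 × 25 × 1.9459 = 22266
Stock = 225 nM × 22266 = 5.010 × 10^6 nM = 5.01 mM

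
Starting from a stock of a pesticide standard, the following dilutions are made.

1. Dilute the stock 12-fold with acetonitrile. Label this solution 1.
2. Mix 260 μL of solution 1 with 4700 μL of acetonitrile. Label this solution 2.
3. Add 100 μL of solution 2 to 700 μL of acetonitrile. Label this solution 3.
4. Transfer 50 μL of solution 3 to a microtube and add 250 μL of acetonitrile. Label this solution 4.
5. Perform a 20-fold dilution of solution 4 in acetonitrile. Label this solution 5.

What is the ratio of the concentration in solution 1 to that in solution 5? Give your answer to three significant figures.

Step 1: 12-fold → factor 12
Step 2: 260 μL + 4700 μL = 4960 μL total → factor 4960/260 = 19.077
Step 3: 100 μL + 700 μL = 800 μL total → factor 800/100 = 8
Step 4: 50 μL + 250 μL = 300 μL total → factor 300/50 = 6
Step 5: 20-fold → factor 20
Dilution factor to solution 1 = 12; to solution 5 = 2.1977 × 10^5
[solution 1]/[solution 5] = (factor to solution 5)/(factor to solution 1) = 2.1977 × 10^5/12 = 1.83 × 10^4

1.83 × 10^4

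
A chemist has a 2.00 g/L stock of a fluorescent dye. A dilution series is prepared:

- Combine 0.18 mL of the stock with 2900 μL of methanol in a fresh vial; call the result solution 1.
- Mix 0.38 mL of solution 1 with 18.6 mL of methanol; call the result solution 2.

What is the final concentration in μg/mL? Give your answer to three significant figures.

2.34 μg/mL

Step 1: 0.18 mL + 2900 μL = 3.08 mL total → factor 3.08/0.18 = 17.111
Step 2: 0.38 mL + 18.6 mL = 18.98 mL total → factor 18.98/0.38 = 49.947
Overall dilution factor = 17.111 × 49.947 = 854.65
Final = 2.00 g/L / 854.65 = 0.002340 g/L = 2.34 μg/mL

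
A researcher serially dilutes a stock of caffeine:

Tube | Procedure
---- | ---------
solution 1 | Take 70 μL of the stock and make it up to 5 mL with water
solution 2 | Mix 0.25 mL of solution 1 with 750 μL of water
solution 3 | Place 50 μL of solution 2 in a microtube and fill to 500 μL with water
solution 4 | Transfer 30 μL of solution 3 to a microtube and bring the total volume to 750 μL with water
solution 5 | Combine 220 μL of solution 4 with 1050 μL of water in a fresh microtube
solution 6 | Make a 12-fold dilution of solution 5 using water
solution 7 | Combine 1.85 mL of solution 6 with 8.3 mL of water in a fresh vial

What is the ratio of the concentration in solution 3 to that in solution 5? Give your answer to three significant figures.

Step 1: 70 μL brought to 5 mL → factor 5000/70 = 71.429
Step 2: 0.25 mL + 750 μL = 1 mL total → factor 1/0.25 = 4
Step 3: 50 μL brought to 500 μL → factor 500/50 = 10
Step 4: 30 μL brought to 750 μL → factor 750/30 = 25
Step 5: 220 μL + 1050 μL = 1270 μL total → factor 1270/220 = 5.7727
Dilution factor to solution 3 = 2857.1; to solution 5 = 4.1234 × 10^5
[solution 3]/[solution 5] = (factor to solution 5)/(factor to solution 3) = 4.1234 × 10^5/2857.1 = 144

144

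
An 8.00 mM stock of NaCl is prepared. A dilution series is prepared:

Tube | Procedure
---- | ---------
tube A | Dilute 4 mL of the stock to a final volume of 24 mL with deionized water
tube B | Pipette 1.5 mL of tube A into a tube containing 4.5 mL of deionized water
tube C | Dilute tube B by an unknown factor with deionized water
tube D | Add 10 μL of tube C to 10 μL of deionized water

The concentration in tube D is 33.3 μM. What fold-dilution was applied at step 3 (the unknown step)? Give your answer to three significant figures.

Step 1: 4 mL brought to 24 mL → factor 24/4 = 6
Step 2: 1.5 mL + 4.5 mL = 6 mL total → factor 6/1.5 = 4
Step 3: unknown factor x
Step 4: 10 μL + 10 μL = 20 μL total → factor 20/10 = 2
Product of known-step factors = 48
Overall factor = 8.00 mM / (33.3 μM) = 240.24
x = 240.24 / 48 = 5.01

5.01-fold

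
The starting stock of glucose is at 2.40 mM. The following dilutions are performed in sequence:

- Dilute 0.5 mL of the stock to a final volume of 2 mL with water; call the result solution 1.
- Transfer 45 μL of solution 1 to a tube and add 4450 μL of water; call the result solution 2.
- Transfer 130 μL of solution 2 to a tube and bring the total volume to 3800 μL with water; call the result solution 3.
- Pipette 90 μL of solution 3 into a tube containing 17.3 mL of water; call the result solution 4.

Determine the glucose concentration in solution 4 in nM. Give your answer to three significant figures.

1.06 nM

Step 1: 0.5 mL brought to 2 mL → factor 2/0.5 = 4
Step 2: 45 μL + 4450 μL = 4495 μL total → factor 4495/45 = 99.889
Step 3: 130 μL brought to 3800 μL → factor 3800/130 = 29.231
Step 4: 90 μL + 17.3 mL = 17390 μL total → factor 17390/90 = 193.22
Overall dilution factor = 4 × 99.889 × 29.231 × 193.22 = 2.2567 × 10^6
Final = 2.40 mM / 2.2567 × 10^6 = 1.063 × 10^-6 mM = 1.06 nM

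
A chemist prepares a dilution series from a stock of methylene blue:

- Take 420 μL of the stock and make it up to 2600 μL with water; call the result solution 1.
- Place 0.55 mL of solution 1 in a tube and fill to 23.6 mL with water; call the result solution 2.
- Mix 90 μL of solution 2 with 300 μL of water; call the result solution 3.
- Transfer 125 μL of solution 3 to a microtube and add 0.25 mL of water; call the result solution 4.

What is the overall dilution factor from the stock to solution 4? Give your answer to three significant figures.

3.45 × 10^3

Step 1: 420 μL brought to 2600 μL → factor 2600/420 = 6.1905
Step 2: 0.55 mL brought to 23.6 mL → factor 23.6/0.55 = 42.909
Step 3: 90 μL + 300 μL = 390 μL total → factor 390/90 = 4.3333
Step 4: 125 μL + 0.25 mL = 375 μL total → factor 375/125 = 3
Overall dilution factor = 6.1905 × 42.909 × 4.3333 × 3 = 3453.2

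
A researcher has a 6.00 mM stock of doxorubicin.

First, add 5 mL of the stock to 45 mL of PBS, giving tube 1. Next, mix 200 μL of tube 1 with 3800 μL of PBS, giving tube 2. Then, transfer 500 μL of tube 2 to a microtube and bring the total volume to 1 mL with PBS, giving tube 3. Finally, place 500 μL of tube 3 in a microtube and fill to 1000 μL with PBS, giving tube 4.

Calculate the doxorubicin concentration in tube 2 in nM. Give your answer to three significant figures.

Step 1: 5 mL + 45 mL = 50 mL total → factor 50/5 = 10
Step 2: 200 μL + 3800 μL = 4000 μL total → factor 4000/200 = 20
Dilution factor through tube 2 = 10 × 20 = 200
[tube 2] = 6.00 mM / 200 = 0.03000 mM = 3.00 × 10^4 nM

3.00 × 10^4 nM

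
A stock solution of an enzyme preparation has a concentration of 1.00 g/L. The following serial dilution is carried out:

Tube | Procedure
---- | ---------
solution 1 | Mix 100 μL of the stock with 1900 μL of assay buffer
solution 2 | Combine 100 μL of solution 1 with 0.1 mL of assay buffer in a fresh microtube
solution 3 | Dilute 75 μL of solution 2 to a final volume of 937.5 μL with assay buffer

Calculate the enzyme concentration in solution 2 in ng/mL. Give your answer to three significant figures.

Step 1: 100 μL + 1900 μL = 2000 μL total → factor 2000/100 = 20
Step 2: 100 μL + 0.1 mL = 200 μL total → factor 200/100 = 2
Dilution factor through solution 2 = 20 × 2 = 40
[solution 2] = 1.00 g/L / 40 = 0.02500 g/L = 2.50 × 10^4 ng/mL

2.50 × 10^4 ng/mL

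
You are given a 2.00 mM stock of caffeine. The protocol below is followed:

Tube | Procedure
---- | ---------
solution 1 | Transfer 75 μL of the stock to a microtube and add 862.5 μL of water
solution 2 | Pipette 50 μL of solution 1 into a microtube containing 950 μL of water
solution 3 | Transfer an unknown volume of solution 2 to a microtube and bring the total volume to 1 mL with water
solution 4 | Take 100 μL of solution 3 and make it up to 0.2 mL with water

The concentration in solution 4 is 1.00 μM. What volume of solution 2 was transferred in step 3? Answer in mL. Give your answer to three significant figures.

0.250 mL

Step 1: 75 μL + 862.5 μL = 937.5 μL total → factor 937.5/75 = 12.5
Step 2: 50 μL + 950 μL = 1000 μL total → factor 1000/50 = 20
Step 3: v brought to 1 mL → factor = 1 mL/v
Step 4: 100 μL brought to 0.2 mL → factor 200/100 = 2
Product of known-step factors = 500
Overall factor = 2.00 mM / (1.00 μM) = 2000
Step-3 factor = 2000 / 500 = 4
v = 1 mL / 4 = 0.250 mL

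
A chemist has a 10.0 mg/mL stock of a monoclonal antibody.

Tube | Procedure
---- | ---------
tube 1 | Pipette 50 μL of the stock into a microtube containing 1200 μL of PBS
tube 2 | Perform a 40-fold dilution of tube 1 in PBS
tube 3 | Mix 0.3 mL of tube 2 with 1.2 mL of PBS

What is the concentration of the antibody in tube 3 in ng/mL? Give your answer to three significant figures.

2.00 × 10^3 ng/mL

Step 1: 50 μL + 1200 μL = 1250 μL total → factor 1250/50 = 25
Step 2: 40-fold → factor 40
Step 3: 0.3 mL + 1.2 mL = 1.5 mL total → factor 1.5/0.3 = 5
Overall dilution factor = 25 × 40 × 5 = 5000
Final = 10.0 mg/mL / 5000 = 0.002000 mg/mL = 2.00 × 10^3 ng/mL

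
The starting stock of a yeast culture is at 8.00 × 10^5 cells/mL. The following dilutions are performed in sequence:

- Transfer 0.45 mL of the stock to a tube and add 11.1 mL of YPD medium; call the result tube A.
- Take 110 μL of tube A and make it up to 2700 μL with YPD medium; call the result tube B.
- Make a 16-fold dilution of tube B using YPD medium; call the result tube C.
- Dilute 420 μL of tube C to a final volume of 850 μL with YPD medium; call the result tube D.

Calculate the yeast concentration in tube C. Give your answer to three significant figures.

Step 1: 0.45 mL + 11.1 mL = 11.55 mL total → factor 11.55/0.45 = 25.667
Step 2: 110 μL brought to 2700 μL → factor 2700/110 = 24.545
Step 3: 16-fold → factor 16
Dilution factor through tube C = 25.667 × 24.545 × 16 = 10080
[tube C] = 8.00 × 10^5 cells/mL / 10080 = 79.4 cells/mL

79.4 cells/mL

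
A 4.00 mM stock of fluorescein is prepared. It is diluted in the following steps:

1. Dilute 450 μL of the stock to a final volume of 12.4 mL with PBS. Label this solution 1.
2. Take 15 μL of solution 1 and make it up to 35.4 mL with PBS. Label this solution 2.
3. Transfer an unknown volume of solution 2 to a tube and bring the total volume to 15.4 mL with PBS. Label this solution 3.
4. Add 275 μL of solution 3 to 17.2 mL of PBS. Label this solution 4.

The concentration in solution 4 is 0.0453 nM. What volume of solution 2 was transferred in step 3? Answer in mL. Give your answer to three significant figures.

0.721 mL

Step 1: 450 μL brought to 12.4 mL → factor 12400/450 = 27.556
Step 2: 15 μL brought to 35.4 mL → factor 35400/15 = 2360
Step 3: v brought to 15.4 mL → factor = 15.4 mL/v
Step 4: 275 μL + 17.2 mL = 17475 μL total → factor 17475/275 = 63.545
Product of known-step factors = 4.1324 × 10^6
Overall factor = 4.00 mM / (0.0453 nM) = 8.83 × 10^7
Step-3 factor = 8.83 × 10^7 / 4.1324 × 10^6 = 21.368
v = 15.4 mL / 21.368 = 0.721 mL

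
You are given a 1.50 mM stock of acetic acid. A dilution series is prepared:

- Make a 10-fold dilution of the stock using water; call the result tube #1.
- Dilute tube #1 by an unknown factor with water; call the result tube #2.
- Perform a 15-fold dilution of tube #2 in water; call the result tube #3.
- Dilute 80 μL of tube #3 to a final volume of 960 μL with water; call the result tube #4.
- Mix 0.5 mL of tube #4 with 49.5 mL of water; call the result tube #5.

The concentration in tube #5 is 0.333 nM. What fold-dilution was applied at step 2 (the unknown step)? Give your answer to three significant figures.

Step 1: 10-fold → factor 10
Step 2: unknown factor x
Step 3: 15-fold → factor 15
Step 4: 80 μL brought to 960 μL → factor 960/80 = 12
Step 5: 0.5 mL + 49.5 mL = 50 mL total → factor 50/0.5 = 100
Product of known-step factors = 1.8 × 10^5
Overall factor = 1.50 mM / (0.333 nM) = 4.5045 × 10^6
x = 4.5045 × 10^6 / 1.8 × 10^5 = 25.0

25.0-fold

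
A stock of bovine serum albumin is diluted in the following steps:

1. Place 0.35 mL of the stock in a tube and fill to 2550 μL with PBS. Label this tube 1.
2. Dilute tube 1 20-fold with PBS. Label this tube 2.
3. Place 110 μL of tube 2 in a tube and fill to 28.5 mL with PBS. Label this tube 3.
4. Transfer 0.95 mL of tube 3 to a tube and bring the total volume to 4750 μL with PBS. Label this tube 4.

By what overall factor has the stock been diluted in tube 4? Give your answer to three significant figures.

1.89 × 10^5

Step 1: 0.35 mL brought to 2550 μL → factor 2.55/0.35 = 7.2857
Step 2: 20-fold → factor 20
Step 3: 110 μL brought to 28.5 mL → factor 28500/110 = 259.09
Step 4: 0.95 mL brought to 4750 μL → factor 4.75/0.95 = 5
Overall dilution factor = 7.2857 × 20 × 259.09 × 5 = 1.8877 × 10^5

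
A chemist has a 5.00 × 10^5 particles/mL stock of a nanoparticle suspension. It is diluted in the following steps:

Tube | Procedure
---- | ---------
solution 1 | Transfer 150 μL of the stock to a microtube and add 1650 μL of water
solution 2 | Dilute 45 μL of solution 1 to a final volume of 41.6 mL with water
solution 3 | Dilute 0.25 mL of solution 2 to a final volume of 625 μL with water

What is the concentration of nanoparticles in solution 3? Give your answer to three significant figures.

Step 1: 150 μL + 1650 μL = 1800 μL total → factor 1800/150 = 12
Step 2: 45 μL brought to 41.6 mL → factor 41600/45 = 924.44
Step 3: 0.25 mL brought to 625 μL → factor 0.625/0.25 = 2.5
Overall dilution factor = 12 × 924.44 × 2.5 = 27733
Final = 5.00 × 10^5 particles/mL / 27733 = 18.0 particles/mL

18.0 particles/mL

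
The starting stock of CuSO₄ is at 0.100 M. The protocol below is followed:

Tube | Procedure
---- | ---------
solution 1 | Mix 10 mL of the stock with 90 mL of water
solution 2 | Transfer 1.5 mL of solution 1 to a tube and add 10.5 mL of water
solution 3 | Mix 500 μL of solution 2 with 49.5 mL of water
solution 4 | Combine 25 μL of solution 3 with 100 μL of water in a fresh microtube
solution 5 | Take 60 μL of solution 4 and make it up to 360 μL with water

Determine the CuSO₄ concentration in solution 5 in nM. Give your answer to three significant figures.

417 nM

Step 1: 10 mL + 90 mL = 100 mL total → factor 100/10 = 10
Step 2: 1.5 mL + 10.5 mL = 12 mL total → factor 12/1.5 = 8
Step 3: 500 μL + 49.5 mL = 50000 μL total → factor 50000/500 = 100
Step 4: 25 μL + 100 μL = 125 μL total → factor 125/25 = 5
Step 5: 60 μL brought to 360 μL → factor 360/60 = 6
Overall dilution factor = 10 × 8 × 100 × 5 × 6 = 2.4 × 10^5
Final = 0.100 M / 2.4 × 10^5 = 4.167 × 10^-7 M = 417 nM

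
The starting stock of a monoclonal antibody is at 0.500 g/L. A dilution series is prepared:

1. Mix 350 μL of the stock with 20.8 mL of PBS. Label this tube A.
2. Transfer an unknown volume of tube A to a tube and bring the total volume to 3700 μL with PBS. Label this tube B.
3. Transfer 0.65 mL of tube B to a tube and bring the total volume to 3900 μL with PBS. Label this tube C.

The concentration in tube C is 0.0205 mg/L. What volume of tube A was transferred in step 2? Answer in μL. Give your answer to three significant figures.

Step 1: 350 μL + 20.8 mL = 21150 μL total → factor 21150/350 = 60.429
Step 2: v brought to 3700 μL → factor = 3700 μL/v
Step 3: 0.65 mL brought to 3900 μL → factor 3.9/0.65 = 6
Product of known-step factors = 362.57
Overall factor = 0.500 g/L / (0.0205 mg/L) = 24390
Step-2 factor = 24390 / 362.57 = 67.27
v = 3700 μL / 67.27 = 55.0 μL

55.0 μL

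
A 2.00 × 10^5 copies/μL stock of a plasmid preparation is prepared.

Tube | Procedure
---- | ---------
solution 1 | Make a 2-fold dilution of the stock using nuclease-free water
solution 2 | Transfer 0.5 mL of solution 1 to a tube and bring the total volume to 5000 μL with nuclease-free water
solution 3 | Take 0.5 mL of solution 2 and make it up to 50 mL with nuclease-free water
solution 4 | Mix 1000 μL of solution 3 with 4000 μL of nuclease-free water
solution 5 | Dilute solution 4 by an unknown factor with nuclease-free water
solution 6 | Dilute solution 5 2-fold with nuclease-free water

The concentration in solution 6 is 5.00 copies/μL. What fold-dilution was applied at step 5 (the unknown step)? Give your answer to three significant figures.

2.00-fold

Step 1: 2-fold → factor 2
Step 2: 0.5 mL brought to 5000 μL → factor 5/0.5 = 10
Step 3: 0.5 mL brought to 50 mL → factor 50/0.5 = 100
Step 4: 1000 μL + 4000 μL = 5000 μL total → factor 5000/1000 = 5
Step 5: unknown factor x
Step 6: 2-fold → factor 2
Product of known-step factors = 20000
Overall factor = 2.00 × 10^5 copies/μL / (5.00 copies/μL) = 40000
x = 40000 / 20000 = 2.00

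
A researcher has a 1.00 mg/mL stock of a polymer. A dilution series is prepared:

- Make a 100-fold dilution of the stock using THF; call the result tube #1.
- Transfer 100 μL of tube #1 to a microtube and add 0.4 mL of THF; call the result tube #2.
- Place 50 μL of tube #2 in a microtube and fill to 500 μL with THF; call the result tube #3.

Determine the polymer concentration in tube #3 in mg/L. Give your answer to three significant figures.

Step 1: 100-fold → factor 100
Step 2: 100 μL + 0.4 mL = 500 μL total → factor 500/100 = 5
Step 3: 50 μL brought to 500 μL → factor 500/50 = 10
Overall dilution factor = 100 × 5 × 10 = 5000
Final = 1.00 mg/mL / 5000 = 0.0002000 mg/mL = 0.200 mg/L

0.200 mg/L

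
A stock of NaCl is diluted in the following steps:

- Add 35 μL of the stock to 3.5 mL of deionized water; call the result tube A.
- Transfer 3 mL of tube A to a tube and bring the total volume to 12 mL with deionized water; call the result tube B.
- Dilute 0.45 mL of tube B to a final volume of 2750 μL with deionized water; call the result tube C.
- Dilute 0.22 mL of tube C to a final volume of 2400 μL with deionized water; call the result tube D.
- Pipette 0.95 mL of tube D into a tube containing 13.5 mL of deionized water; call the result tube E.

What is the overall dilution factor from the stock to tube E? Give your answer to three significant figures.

Step 1: 35 μL + 3.5 mL = 3535 μL total → factor 3535/35 = 101
Step 2: 3 mL brought to 12 mL → factor 12/3 = 4
Step 3: 0.45 mL brought to 2750 μL → factor 2.75/0.45 = 6.1111
Step 4: 0.22 mL brought to 2400 μL → factor 2.4/0.22 = 10.909
Step 5: 0.95 mL + 13.5 mL = 14.45 mL total → factor 14.45/0.95 = 15.211
Overall dilution factor = 101 × 4 × 6.1111 × 10.909 × 15.211 = 4.0967 × 10^5

4.10 × 10^5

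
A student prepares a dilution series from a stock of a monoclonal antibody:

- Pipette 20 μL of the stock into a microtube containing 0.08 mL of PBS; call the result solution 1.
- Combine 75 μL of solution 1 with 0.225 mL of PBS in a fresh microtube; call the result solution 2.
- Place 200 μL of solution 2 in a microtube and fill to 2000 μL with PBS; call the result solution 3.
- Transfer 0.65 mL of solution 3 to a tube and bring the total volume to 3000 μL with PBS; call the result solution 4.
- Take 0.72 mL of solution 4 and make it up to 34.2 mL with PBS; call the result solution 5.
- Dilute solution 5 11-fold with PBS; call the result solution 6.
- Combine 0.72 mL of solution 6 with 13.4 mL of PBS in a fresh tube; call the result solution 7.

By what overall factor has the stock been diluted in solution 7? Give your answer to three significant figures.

9.46 × 10^6

Step 1: 20 μL + 0.08 mL = 100 μL total → factor 100/20 = 5
Step 2: 75 μL + 0.225 mL = 300 μL total → factor 300/75 = 4
Step 3: 200 μL brought to 2000 μL → factor 2000/200 = 10
Step 4: 0.65 mL brought to 3000 μL → factor 3/0.65 = 4.6154
Step 5: 0.72 mL brought to 34.2 mL → factor 34.2/0.72 = 47.5
Step 6: 11-fold → factor 11
Step 7: 0.72 mL + 13.4 mL = 14.12 mL total → factor 14.12/0.72 = 19.611
Overall dilution factor = 5 × 4 × 10 × 4.6154 × 47.5 × 11 × 19.611 = 9.4586 × 10^6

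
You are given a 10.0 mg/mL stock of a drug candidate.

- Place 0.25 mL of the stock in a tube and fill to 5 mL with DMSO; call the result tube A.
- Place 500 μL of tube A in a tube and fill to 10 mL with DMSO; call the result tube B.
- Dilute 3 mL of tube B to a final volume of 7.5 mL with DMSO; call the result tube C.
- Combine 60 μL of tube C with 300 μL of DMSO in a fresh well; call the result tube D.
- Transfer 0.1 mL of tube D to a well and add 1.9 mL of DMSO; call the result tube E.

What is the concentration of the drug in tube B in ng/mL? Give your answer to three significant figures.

2.50 × 10^4 ng/mL

Step 1: 0.25 mL brought to 5 mL → factor 5/0.25 = 20
Step 2: 500 μL brought to 10 mL → factor 10000/500 = 20
Dilution factor through tube B = 20 × 20 = 400
[tube B] = 10.0 mg/mL / 400 = 0.02500 mg/mL = 2.50 × 10^4 ng/mL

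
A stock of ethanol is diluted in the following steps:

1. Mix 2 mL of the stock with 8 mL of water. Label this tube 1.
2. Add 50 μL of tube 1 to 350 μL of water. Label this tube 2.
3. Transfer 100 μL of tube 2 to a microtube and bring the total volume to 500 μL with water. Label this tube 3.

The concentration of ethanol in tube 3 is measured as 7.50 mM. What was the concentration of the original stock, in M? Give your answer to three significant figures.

Step 1: 2 mL + 8 mL = 10 mL total → factor 10/2 = 5
Step 2: 50 μL + 350 μL = 400 μL total → factor 400/50 = 8
Step 3: 100 μL brought to 500 μL → factor 500/100 = 5
Overall dilution factor = 5 × 8 × 5 = 200
Stock = 7.50 mM × 200 = 1500 mM = 1.50 M

1.50 M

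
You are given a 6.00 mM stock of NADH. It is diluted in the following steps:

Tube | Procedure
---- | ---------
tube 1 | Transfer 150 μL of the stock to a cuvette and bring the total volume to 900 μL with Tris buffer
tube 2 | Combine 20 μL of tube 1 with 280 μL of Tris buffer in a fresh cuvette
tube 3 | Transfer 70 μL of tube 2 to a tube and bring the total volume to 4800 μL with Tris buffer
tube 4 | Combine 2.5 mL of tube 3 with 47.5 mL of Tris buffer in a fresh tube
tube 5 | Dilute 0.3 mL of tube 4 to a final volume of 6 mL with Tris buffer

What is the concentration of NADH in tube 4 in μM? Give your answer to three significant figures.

Step 1: 150 μL brought to 900 μL → factor 900/150 = 6
Step 2: 20 μL + 280 μL = 300 μL total → factor 300/20 = 15
Step 3: 70 μL brought to 4800 μL → factor 4800/70 = 68.571
Step 4: 2.5 mL + 47.5 mL = 50 mL total → factor 50/2.5 = 20
Dilution factor through tube 4 = 6 × 15 × 68.571 × 20 = 1.2343 × 10^5
[tube 4] = 6.00 mM / 1.2343 × 10^5 = 4.861 × 10^-5 mM = 0.0486 μM

0.0486 μM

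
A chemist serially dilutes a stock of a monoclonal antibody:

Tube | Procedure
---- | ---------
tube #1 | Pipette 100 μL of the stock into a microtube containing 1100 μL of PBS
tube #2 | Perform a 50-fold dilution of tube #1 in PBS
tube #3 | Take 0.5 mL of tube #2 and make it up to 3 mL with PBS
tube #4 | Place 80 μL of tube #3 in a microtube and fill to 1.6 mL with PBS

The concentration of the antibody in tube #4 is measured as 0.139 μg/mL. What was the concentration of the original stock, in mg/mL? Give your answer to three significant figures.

Step 1: 100 μL + 1100 μL = 1200 μL total → factor 1200/100 = 12
Step 2: 50-fold → factor 50
Step 3: 0.5 mL brought to 3 mL → factor 3/0.5 = 6
Step 4: 80 μL brought to 1.6 mL → factor 1600/80 = 20
Overall dilution factor = 12 × 50 × 6 × 20 = 72000
Stock = 0.139 μg/mL × 72000 = 1.001 × 10^4 μg/mL = 10.0 mg/mL

10.0 mg/mL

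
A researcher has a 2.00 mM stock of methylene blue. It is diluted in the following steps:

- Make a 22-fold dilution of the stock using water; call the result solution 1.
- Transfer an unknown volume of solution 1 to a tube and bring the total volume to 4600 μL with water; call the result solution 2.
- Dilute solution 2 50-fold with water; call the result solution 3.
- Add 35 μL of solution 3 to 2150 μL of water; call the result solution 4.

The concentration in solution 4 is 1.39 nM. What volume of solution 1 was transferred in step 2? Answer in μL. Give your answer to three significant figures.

Step 1: 22-fold → factor 22
Step 2: v brought to 4600 μL → factor = 4600 μL/v
Step 3: 50-fold → factor 50
Step 4: 35 μL + 2150 μL = 2185 μL total → factor 2185/35 = 62.429
Product of known-step factors = 68671
Overall factor = 2.00 mM / (1.39 nM) = 1.4388 × 10^6
Step-2 factor = 1.4388 × 10^6 / 68671 = 20.953
v = 4600 μL / 20.953 = 220 μL

220 μL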